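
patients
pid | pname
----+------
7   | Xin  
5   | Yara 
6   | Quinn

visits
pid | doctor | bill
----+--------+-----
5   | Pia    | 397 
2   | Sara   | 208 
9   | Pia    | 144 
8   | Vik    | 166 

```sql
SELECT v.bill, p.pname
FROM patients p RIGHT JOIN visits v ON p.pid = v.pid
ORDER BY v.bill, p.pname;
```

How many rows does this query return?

4

RIGHT JOIN keeps every row from `visits`; unmatched rows get NULL for `patients`'s columns.
Matching on p.pid = v.pid.
- pid=7: no matching v row.
- pid=5: 1 matching v row(s), so 1 row(s) emitted.
- pid=6: no matching v row.
- 3 row(s) from v found no p partner → padded with NULL.
Total: 1 matched + 3 padded = 4 rows.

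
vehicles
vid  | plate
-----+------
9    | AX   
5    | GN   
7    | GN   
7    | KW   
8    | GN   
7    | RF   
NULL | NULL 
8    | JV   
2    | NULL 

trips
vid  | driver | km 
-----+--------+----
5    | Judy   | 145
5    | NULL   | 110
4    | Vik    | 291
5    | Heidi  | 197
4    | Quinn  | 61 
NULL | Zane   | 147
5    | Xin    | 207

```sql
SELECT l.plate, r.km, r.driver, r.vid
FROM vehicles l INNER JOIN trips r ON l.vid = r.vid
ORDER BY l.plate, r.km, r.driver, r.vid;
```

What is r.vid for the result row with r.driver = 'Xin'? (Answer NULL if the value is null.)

INNER JOIN keeps only pairs where the ON condition holds.
Matching on l.vid = r.vid. A NULL in a compared column never satisfies the condition.
- l[0] vid=9 → no match; dropped.
- l[1] vid=5 → 4 match(es) in r → 4 row(s).
- l[2] vid=7 → no match; dropped.
- l[3] vid=7 → no match; dropped.
- l[4] vid=8 → no match; dropped.
- l[5] vid=7 → no match; dropped.
- l[6] vid=NULL → no match; dropped.
- l[7] vid=8 → no match; dropped.
- l[8] vid=2 → no match; dropped.

5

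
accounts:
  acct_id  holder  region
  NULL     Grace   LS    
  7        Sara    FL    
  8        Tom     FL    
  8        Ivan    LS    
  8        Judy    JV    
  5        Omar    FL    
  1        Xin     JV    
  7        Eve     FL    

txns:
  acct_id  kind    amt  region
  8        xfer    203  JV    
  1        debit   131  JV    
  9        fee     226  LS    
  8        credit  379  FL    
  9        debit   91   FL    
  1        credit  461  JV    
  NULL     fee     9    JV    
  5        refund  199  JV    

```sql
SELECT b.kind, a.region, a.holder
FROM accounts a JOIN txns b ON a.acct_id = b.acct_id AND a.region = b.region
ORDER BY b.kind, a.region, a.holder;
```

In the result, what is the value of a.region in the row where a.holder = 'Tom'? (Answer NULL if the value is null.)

FL

INNER JOIN keeps only pairs where the ON condition holds.
Matching on a.acct_id = b.acct_id AND a.region = b.region. A NULL in a compared column never satisfies the condition.
Matched pairs: 4.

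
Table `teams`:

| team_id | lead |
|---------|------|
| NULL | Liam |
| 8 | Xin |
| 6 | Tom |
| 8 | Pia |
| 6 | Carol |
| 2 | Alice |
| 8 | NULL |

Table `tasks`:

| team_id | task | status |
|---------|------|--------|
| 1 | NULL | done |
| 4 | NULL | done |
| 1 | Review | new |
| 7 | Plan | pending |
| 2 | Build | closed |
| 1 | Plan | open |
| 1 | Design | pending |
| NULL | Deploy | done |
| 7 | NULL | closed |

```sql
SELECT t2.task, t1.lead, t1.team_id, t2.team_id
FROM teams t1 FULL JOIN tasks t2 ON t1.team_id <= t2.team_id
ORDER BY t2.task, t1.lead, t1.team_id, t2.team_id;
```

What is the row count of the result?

FULL OUTER JOIN keeps every row from both sides; unmatched rows get NULL for the other side's columns.
Matching on t1.team_id <= t2.team_id. A NULL in a compared column never satisfies the condition.
- t1[0] team_id=NULL → no match; kept with NULLs on the t2 side.
- t1[1] team_id=8 → no match; kept with NULLs on the t2 side.
- t1[2] team_id=6 → 2 match(es) in t2 → 2 row(s).
- t1[3] team_id=8 → no match; kept with NULLs on the t2 side.
- t1[4] team_id=6 → 2 match(es) in t2 → 2 row(s).
- t1[5] team_id=2 → 4 match(es) in t2 → 4 row(s).
- t1[6] team_id=8 → no match; kept with NULLs on the t2 side.
- 5 row(s) from t2 found no t1 partner → padded with NULL.
Total: 8 matched + 9 padded = 17 rows.

17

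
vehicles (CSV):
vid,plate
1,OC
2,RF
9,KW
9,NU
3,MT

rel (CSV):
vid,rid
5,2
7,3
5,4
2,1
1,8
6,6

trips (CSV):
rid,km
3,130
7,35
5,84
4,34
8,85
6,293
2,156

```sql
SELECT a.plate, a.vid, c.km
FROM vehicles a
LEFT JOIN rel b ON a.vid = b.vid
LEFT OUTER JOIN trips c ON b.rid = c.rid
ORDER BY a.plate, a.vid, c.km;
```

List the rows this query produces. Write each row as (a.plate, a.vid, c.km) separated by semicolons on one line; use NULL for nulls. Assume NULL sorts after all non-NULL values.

(KW, 9, NULL); (MT, 3, NULL); (NU, 9, NULL); (OC, 1, 85); (RF, 2, NULL)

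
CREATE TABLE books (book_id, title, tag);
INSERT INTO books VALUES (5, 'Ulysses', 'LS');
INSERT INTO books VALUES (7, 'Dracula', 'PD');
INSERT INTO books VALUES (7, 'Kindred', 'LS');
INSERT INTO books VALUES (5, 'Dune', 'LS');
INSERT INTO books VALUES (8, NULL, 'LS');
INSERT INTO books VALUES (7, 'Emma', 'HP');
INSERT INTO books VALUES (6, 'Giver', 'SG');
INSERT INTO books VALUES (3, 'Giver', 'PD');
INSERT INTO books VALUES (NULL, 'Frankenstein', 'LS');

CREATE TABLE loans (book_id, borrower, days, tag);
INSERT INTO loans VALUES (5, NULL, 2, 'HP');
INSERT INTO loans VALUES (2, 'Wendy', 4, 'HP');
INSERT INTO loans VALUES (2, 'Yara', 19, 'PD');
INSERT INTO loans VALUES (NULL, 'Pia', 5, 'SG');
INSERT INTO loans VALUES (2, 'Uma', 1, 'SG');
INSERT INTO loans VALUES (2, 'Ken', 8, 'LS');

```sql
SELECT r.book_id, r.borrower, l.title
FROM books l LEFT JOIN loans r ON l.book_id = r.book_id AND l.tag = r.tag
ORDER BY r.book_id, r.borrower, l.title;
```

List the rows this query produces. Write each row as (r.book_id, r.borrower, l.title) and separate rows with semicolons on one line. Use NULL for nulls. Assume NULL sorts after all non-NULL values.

LEFT JOIN keeps every row from `books`; unmatched rows get NULL for `loans`'s columns.
Matching on l.book_id = r.book_id AND l.tag = r.tag. A NULL in a compared column never satisfies the condition.
Matched pairs: 0; unmatched l rows kept: 9.

(NULL, NULL, Dracula); (NULL, NULL, Dune); (NULL, NULL, Emma); (NULL, NULL, Frankenstein); (NULL, NULL, Giver); (NULL, NULL, Giver); (NULL, NULL, Kindred); (NULL, NULL, Ulysses); (NULL, NULL, NULL)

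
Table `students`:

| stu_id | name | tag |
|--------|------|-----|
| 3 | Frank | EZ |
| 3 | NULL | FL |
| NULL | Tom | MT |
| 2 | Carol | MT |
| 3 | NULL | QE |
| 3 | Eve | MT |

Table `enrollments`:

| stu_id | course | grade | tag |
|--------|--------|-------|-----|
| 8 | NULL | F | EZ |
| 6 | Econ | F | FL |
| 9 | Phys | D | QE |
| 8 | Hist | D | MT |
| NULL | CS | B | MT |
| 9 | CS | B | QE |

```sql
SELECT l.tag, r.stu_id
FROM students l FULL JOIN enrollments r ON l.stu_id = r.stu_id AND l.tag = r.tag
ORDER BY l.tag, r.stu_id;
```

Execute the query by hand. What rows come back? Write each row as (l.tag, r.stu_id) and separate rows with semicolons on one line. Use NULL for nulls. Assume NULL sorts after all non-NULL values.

FULL OUTER JOIN keeps every row from both sides; unmatched rows get NULL for the other side's columns.
Matching on l.stu_id = r.stu_id AND l.tag = r.tag. A NULL in a compared column never satisfies the condition.
Matched pairs: 0; unmatched l rows kept: 6; unmatched r rows kept: 6.

(EZ, NULL); (FL, NULL); (MT, NULL); (MT, NULL); (MT, NULL); (QE, NULL); (NULL, 6); (NULL, 8); (NULL, 8); (NULL, 9); (NULL, 9); (NULL, NULL)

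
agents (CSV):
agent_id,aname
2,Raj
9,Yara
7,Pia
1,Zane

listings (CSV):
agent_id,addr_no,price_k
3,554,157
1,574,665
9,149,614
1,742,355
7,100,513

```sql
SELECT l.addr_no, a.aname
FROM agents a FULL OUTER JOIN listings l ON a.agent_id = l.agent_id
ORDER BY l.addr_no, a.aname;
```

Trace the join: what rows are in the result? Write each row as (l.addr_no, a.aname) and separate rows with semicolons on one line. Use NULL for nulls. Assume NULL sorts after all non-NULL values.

FULL OUTER JOIN keeps every row from both sides; unmatched rows get NULL for the other side's columns.
Matching on a.agent_id = l.agent_id.
Matched pairs: 4; unmatched a rows kept: 1; unmatched l rows kept: 1.

(100, Pia); (149, Yara); (554, NULL); (574, Zane); (742, Zane); (NULL, Raj)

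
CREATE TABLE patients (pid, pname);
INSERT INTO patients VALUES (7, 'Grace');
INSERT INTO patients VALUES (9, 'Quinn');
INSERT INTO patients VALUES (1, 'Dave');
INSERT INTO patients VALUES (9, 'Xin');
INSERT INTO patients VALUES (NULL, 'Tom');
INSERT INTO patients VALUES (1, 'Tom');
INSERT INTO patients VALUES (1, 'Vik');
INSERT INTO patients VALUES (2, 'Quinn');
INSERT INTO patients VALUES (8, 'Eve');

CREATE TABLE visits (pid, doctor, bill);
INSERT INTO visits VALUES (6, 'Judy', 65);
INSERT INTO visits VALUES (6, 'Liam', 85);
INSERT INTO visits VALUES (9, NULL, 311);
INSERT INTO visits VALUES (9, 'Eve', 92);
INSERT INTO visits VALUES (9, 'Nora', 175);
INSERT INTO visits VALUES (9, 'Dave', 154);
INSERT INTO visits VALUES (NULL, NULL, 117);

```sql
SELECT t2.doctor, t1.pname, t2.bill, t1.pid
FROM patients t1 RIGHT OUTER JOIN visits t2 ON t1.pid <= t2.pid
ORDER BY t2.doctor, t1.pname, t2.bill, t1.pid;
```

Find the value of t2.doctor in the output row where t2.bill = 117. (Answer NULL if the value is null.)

NULL

RIGHT JOIN keeps every row from `visits`; unmatched rows get NULL for `patients`'s columns.
Matching on t1.pid <= t2.pid. A NULL in a compared column never satisfies the condition.
Matched pairs: 40; unmatched t2 rows kept: 1.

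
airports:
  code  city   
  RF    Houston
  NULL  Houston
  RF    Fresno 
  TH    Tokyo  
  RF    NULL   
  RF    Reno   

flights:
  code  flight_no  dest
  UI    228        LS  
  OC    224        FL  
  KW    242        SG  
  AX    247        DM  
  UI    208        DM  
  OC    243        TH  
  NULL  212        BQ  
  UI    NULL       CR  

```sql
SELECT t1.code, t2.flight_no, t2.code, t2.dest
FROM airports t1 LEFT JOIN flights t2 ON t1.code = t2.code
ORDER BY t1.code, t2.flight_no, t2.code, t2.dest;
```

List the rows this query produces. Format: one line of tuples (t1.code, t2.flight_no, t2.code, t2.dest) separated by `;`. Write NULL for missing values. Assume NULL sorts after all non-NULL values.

LEFT JOIN keeps every row from `airports`; unmatched rows get NULL for `flights`'s columns.
Matching on t1.code = t2.code. A NULL in a compared column never satisfies the condition.
- t1[0] code=RF → no match; kept with NULLs on the t2 side.
- t1[1] code=NULL → no match; kept with NULLs on the t2 side.
- t1[2] code=RF → no match; kept with NULLs on the t2 side.
- t1[3] code=TH → no match; kept with NULLs on the t2 side.
- t1[4] code=RF → no match; kept with NULLs on the t2 side.
- t1[5] code=RF → no match; kept with NULLs on the t2 side.
After projecting and ordering:
t1.code | t2.flight_no | t2.code | t2.dest
RF | NULL | NULL | NULL
RF | NULL | NULL | NULL
RF | NULL | NULL | NULL
RF | NULL | NULL | NULL
TH | NULL | NULL | NULL
NULL | NULL | NULL | NULL

(RF, NULL, NULL, NULL); (RF, NULL, NULL, NULL); (RF, NULL, NULL, NULL); (RF, NULL, NULL, NULL); (TH, NULL, NULL, NULL); (NULL, NULL, NULL, NULL)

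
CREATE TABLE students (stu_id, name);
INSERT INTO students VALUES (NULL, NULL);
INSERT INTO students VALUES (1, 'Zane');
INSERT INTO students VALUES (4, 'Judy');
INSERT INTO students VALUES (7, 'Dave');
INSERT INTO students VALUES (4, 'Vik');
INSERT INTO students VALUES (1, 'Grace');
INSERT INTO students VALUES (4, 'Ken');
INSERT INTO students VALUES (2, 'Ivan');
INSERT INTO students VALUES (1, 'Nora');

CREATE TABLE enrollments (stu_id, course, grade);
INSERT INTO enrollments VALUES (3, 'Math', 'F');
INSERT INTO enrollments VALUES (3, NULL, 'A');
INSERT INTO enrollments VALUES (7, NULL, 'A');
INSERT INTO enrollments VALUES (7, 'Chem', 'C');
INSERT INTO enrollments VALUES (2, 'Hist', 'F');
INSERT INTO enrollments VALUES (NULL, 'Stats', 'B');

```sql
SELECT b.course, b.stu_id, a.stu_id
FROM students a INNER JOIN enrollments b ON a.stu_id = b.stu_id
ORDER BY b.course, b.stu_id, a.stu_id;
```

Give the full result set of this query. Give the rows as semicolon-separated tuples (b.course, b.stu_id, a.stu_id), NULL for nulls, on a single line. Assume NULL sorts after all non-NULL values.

INNER JOIN keeps only pairs where the ON condition holds.
Matching on a.stu_id = b.stu_id. A NULL in a compared column never satisfies the condition.
Matched pairs: 3.

(Chem, 7, 7); (Hist, 2, 2); (NULL, 7, 7)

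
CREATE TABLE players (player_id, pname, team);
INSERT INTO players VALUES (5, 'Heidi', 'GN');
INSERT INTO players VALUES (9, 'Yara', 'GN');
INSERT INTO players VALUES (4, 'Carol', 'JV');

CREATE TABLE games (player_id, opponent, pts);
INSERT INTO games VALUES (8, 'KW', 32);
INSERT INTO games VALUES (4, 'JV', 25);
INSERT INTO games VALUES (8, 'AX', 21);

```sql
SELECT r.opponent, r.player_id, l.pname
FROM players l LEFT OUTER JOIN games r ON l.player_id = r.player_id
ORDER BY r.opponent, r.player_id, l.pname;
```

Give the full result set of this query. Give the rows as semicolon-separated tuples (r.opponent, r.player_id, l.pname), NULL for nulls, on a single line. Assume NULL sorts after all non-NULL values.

(JV, 4, Carol); (NULL, NULL, Heidi); (NULL, NULL, Yara)

LEFT JOIN keeps every row from `players`; unmatched rows get NULL for `games`'s columns.
Matching on l.player_id = r.player_id.
- player_id=5: no r row matches, row kept with r columns NULL.
- player_id=9: no r row matches, row kept with r columns NULL.
- player_id=4: 1 matching r row(s), so 1 row(s) emitted.
After projecting and ordering:
r.opponent | r.player_id | l.pname
JV | 4 | Carol
NULL | NULL | Heidi
NULL | NULL | Yara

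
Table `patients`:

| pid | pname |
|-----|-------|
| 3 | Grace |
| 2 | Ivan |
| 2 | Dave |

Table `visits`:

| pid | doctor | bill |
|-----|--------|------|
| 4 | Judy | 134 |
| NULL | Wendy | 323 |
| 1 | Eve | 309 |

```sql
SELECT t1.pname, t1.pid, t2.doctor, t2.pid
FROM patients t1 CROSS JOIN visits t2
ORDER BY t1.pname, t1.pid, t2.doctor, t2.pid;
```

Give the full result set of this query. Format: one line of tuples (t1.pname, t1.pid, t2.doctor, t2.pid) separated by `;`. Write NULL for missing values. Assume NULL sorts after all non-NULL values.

(Dave, 2, Eve, 1); (Dave, 2, Judy, 4); (Dave, 2, Wendy, NULL); (Grace, 3, Eve, 1); (Grace, 3, Judy, 4); (Grace, 3, Wendy, NULL); (Ivan, 2, Eve, 1); (Ivan, 2, Judy, 4); (Ivan, 2, Wendy, NULL)

CROSS JOIN pairs every row of `patients` with every row of `visits`: 3 × 3 = 9 rows.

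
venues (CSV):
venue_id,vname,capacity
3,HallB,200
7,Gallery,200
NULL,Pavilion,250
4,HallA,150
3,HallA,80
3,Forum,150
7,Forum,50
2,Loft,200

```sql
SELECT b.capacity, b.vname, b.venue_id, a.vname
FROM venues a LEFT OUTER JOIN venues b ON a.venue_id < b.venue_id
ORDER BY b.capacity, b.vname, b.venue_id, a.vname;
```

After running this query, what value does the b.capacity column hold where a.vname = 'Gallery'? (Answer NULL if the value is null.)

NULL

LEFT JOIN keeps every row from `venues a`; unmatched rows get NULL for `venues b`'s columns.
Matching on a.venue_id < b.venue_id. A NULL in a compared column never satisfies the condition.
- a (venue_id=3) pairs with 3 row(s) of b.
- a (venue_id=7) has no partner → padded with NULL.
- a (venue_id=NULL) has no partner → padded with NULL.
- a (venue_id=4) pairs with 2 row(s) of b.
- a (venue_id=3) pairs with 3 row(s) of b.
- a (venue_id=3) pairs with 3 row(s) of b.
- a (venue_id=7) has no partner → padded with NULL.
- a (venue_id=2) pairs with 6 row(s) of b.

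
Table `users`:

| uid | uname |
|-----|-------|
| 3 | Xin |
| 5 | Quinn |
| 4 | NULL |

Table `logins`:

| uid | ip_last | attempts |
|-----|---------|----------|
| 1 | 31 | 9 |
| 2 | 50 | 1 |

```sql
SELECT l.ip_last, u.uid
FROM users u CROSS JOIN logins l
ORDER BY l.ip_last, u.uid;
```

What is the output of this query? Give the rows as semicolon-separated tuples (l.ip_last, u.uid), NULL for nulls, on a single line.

(31, 3); (31, 4); (31, 5); (50, 3); (50, 4); (50, 5)

CROSS JOIN pairs every row of `users` with every row of `logins`: 3 × 2 = 6 rows.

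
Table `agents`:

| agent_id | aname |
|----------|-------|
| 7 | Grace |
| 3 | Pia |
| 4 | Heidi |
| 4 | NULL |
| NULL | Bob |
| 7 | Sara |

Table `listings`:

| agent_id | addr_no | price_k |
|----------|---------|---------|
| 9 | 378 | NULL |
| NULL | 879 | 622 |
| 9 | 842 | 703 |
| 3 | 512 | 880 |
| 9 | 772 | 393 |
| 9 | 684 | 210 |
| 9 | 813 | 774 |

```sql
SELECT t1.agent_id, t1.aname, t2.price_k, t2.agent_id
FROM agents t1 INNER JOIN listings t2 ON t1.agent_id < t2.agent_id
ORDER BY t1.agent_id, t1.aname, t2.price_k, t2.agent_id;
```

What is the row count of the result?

25

INNER JOIN keeps only pairs where the ON condition holds.
Matching on t1.agent_id < t2.agent_id. A NULL in a compared column never satisfies the condition.
- agent_id=7: 5 matching t2 row(s), so 5 row(s) emitted.
- agent_id=3: 5 matching t2 row(s), so 5 row(s) emitted.
- agent_id=4: 5 matching t2 row(s), so 5 row(s) emitted.
- agent_id=4: 5 matching t2 row(s), so 5 row(s) emitted.
- agent_id=NULL: no matching t2 row, dropped.
- agent_id=7: 5 matching t2 row(s), so 5 row(s) emitted.
Total: 25 rows.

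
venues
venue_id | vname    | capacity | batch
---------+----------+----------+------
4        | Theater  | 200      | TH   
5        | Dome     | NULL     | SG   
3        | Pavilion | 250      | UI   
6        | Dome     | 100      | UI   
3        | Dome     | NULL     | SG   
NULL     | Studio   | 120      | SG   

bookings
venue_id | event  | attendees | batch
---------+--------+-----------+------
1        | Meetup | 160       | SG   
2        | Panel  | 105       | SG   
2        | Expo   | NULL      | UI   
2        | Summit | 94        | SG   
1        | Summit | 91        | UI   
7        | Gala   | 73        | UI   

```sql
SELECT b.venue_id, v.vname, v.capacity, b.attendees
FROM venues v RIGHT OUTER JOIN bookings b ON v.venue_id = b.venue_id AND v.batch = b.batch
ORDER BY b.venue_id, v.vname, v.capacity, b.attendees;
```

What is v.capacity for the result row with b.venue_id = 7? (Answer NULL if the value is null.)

NULL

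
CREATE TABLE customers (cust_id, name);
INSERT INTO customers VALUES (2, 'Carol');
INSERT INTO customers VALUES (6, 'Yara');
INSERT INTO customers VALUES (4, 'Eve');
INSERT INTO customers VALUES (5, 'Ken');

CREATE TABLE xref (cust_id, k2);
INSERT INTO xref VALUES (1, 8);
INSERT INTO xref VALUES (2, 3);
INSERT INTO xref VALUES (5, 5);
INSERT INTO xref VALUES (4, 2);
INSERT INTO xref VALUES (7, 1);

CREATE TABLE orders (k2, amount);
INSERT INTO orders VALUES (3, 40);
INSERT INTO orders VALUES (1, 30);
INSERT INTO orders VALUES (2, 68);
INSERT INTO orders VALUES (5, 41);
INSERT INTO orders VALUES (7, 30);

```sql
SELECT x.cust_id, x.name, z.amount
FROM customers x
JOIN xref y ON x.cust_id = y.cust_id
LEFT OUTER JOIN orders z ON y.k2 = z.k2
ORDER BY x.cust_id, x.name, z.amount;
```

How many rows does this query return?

Evaluate left to right. First `customers x INNER JOIN xref y` on cust_id: 3 row(s).
Then LEFT JOIN `orders z` on k2: each of those 3 rows is kept; rows whose y.k2 has no match in z get NULL for z's columns.
Result: 3 row(s).

3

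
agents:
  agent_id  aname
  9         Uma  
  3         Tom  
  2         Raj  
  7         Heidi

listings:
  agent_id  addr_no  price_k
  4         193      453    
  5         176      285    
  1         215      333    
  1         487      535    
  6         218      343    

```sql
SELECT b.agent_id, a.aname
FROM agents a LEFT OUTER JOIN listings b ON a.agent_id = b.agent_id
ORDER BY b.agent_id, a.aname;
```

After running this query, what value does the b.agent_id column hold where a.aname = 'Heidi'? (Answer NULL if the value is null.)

NULL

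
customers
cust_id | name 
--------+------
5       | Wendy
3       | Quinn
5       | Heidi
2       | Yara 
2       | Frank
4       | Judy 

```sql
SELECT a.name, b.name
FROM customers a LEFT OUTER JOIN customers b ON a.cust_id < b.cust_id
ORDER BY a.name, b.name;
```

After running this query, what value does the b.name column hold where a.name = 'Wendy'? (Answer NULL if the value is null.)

NULL

LEFT JOIN keeps every row from `customers a`; unmatched rows get NULL for `customers b`'s columns.
Matching on a.cust_id < b.cust_id.
- a (cust_id=5) has no partner → padded with NULL.
- a (cust_id=3) pairs with 3 row(s) of b.
- a (cust_id=5) has no partner → padded with NULL.
- a (cust_id=2) pairs with 4 row(s) of b.
- a (cust_id=2) pairs with 4 row(s) of b.
- a (cust_id=4) pairs with 2 row(s) of b.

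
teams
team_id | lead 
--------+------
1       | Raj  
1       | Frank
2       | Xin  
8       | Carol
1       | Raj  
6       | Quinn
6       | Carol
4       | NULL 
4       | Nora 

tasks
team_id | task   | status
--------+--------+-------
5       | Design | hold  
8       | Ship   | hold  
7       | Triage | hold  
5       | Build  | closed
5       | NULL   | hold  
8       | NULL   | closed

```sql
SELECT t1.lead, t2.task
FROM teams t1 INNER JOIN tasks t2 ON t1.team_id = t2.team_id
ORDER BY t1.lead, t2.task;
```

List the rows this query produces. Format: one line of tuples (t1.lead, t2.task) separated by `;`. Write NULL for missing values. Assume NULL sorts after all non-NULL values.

(Carol, Ship); (Carol, NULL)

INNER JOIN keeps only pairs where the ON condition holds.
Matching on t1.team_id = t2.team_id.
Matched pairs: 2.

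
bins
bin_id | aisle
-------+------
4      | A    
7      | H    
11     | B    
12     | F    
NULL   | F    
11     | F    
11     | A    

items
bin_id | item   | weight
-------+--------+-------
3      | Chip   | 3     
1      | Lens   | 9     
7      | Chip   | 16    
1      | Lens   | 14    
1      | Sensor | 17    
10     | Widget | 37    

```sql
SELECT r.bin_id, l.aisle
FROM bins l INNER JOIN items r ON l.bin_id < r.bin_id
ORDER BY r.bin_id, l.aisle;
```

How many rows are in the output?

3

INNER JOIN keeps only pairs where the ON condition holds.
Matching on l.bin_id < r.bin_id. A NULL in a compared column never satisfies the condition.
- l (bin_id=4) pairs with 2 row(s) of r.
- l (bin_id=7) pairs with 1 row(s) of r.
- l (bin_id=11) has no partner → excluded.
- l (bin_id=12) has no partner → excluded.
- l (bin_id=NULL) has no partner → excluded.
- l (bin_id=11) has no partner → excluded.
- l (bin_id=11) has no partner → excluded.
Total: 3 rows.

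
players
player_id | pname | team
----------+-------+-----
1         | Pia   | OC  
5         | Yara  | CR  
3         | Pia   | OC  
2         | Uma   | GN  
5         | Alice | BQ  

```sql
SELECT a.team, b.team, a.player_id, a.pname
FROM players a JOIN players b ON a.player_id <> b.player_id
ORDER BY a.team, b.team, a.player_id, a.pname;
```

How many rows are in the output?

INNER JOIN keeps only pairs where the ON condition holds.
Matching on a.player_id <> b.player_id.
Matched pairs: 18.
Total: 18 rows.

18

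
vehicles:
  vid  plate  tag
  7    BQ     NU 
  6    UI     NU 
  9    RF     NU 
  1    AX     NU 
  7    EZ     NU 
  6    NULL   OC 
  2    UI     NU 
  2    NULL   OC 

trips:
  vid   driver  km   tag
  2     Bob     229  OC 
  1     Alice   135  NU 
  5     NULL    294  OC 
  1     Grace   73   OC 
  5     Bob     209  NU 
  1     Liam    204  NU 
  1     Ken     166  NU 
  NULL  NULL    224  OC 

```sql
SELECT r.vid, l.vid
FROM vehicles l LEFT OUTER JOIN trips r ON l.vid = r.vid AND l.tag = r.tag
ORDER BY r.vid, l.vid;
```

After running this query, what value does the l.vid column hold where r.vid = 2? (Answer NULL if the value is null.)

LEFT JOIN keeps every row from `vehicles`; unmatched rows get NULL for `trips`'s columns.
Matching on l.vid = r.vid AND l.tag = r.tag. A NULL in a compared column never satisfies the condition.
Matched pairs: 4; unmatched l rows kept: 6.

2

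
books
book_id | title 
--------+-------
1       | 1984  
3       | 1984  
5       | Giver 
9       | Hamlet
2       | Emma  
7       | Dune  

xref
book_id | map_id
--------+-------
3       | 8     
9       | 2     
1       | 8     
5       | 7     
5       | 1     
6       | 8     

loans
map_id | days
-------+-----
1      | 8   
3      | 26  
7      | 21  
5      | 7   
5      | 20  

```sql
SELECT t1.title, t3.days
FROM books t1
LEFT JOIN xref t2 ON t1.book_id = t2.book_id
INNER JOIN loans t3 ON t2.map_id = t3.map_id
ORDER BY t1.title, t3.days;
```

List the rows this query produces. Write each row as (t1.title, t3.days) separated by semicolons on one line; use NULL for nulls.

(Giver, 8); (Giver, 21)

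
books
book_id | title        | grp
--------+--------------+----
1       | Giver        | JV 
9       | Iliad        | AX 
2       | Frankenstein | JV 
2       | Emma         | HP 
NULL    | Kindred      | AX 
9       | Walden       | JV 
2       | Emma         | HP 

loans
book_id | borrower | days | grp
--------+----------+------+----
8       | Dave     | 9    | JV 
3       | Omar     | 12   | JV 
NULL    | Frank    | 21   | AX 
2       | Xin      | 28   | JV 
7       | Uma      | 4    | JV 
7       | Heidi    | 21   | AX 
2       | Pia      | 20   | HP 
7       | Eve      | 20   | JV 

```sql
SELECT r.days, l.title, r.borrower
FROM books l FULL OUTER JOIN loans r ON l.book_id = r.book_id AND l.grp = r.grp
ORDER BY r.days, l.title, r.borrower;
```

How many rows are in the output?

13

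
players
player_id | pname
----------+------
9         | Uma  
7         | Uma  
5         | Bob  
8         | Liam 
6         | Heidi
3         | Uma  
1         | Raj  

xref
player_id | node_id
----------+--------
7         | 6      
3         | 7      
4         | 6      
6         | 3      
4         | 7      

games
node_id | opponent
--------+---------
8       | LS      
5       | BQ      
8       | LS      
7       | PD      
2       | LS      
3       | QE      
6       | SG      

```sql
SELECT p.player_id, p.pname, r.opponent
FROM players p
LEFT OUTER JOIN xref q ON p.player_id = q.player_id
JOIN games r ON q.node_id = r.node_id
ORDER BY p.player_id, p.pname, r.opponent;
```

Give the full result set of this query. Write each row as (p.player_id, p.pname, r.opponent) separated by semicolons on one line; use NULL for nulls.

(3, Uma, PD); (6, Heidi, QE); (7, Uma, SG)

Joins associate left-to-right: players LEFT JOIN xref on player_id gives 7 intermediate row(s).
Then INNER JOIN `games r` on node_id: keep only rows whose q.node_id appears in r.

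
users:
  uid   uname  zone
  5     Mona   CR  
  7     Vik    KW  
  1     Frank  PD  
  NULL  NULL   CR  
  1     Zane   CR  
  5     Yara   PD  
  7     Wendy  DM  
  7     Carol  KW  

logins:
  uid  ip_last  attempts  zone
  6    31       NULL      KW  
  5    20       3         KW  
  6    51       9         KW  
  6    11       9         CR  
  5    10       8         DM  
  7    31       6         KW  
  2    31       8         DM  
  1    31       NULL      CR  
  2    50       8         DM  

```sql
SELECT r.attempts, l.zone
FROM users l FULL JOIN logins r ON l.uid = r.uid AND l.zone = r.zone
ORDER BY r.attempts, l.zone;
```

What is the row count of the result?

15

FULL OUTER JOIN keeps every row from both sides; unmatched rows get NULL for the other side's columns.
Matching on l.uid = r.uid AND l.zone = r.zone. A NULL in a compared column never satisfies the condition.
- uid=5, zone=CR: no r row matches, row kept with r columns NULL.
- uid=7, zone=KW: 1 matching r row(s), so 1 row(s) emitted.
- uid=1, zone=PD: no r row matches, row kept with r columns NULL.
- uid=NULL, zone=CR: no r row matches, row kept with r columns NULL.
- uid=1, zone=CR: 1 matching r row(s), so 1 row(s) emitted.
- uid=5, zone=PD: no r row matches, row kept with r columns NULL.
- uid=7, zone=DM: no r row matches, row kept with r columns NULL.
- uid=7, zone=KW: 1 matching r row(s), so 1 row(s) emitted.
- 7 r row(s) had no l match → kept, l columns NULL.
Total: 3 matched + 12 padded = 15 rows.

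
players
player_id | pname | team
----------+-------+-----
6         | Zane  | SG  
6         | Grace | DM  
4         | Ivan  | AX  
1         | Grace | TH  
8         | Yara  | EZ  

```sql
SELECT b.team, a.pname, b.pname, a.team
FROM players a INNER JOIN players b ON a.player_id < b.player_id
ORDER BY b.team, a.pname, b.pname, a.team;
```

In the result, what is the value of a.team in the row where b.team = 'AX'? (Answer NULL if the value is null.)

INNER JOIN keeps only pairs where the ON condition holds.
Matching on a.player_id < b.player_id.
- a (player_id=6) pairs with 1 row(s) of b.
- a (player_id=6) pairs with 1 row(s) of b.
- a (player_id=4) pairs with 3 row(s) of b.
- a (player_id=1) pairs with 4 row(s) of b.
- a (player_id=8) has no partner → excluded.

TH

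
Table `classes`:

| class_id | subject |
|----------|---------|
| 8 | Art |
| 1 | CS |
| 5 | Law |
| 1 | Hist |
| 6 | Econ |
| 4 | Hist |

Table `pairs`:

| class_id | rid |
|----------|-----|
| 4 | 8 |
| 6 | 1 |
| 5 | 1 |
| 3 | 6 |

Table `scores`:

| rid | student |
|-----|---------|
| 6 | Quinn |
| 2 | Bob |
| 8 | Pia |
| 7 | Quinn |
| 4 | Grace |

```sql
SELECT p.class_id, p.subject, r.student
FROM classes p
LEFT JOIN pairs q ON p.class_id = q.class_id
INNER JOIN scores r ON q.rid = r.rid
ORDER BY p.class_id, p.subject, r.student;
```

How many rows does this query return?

1

Step 1 — p LEFT JOIN q on class_id → 6 row(s).
Then INNER JOIN `scores r` on rid: keep only rows whose q.rid appears in r.
Result: 1 row(s).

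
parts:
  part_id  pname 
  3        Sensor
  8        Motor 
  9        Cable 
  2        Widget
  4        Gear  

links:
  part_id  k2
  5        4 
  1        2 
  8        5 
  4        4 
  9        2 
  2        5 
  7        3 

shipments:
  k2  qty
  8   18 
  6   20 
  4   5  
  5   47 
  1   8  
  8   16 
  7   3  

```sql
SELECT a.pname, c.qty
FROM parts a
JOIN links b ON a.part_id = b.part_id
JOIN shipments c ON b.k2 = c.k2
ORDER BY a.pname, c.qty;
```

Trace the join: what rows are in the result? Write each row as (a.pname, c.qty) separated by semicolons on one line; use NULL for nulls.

Joins associate left-to-right: parts INNER JOIN links on part_id gives 4 intermediate row(s).
Then INNER JOIN `shipments c` on k2: keep only rows whose b.k2 appears in c.

(Gear, 5); (Motor, 47); (Widget, 47)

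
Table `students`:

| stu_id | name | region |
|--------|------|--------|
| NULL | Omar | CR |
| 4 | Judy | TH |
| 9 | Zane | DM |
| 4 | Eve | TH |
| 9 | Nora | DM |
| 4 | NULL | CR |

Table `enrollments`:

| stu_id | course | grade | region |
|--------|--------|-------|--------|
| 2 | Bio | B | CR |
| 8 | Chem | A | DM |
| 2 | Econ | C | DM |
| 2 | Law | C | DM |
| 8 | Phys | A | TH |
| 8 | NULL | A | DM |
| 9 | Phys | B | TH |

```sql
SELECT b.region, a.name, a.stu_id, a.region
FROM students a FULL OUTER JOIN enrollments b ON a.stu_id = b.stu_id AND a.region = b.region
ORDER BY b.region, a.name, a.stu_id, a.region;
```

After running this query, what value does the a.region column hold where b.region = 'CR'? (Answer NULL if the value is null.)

FULL OUTER JOIN keeps every row from both sides; unmatched rows get NULL for the other side's columns.
Matching on a.stu_id = b.stu_id AND a.region = b.region. A NULL in a compared column never satisfies the condition.
- a[0] stu_id=NULL, region=CR → no match; kept with NULLs on the b side.
- a[1] stu_id=4, region=TH → no match; kept with NULLs on the b side.
- a[2] stu_id=9, region=DM → no match; kept with NULLs on the b side.
- a[3] stu_id=4, region=TH → no match; kept with NULLs on the b side.
- a[4] stu_id=9, region=DM → no match; kept with NULLs on the b side.
- a[5] stu_id=4, region=CR → no match; kept with NULLs on the b side.
- plus 7 unmatched b row(s), each kept with NULL a columns.

NULL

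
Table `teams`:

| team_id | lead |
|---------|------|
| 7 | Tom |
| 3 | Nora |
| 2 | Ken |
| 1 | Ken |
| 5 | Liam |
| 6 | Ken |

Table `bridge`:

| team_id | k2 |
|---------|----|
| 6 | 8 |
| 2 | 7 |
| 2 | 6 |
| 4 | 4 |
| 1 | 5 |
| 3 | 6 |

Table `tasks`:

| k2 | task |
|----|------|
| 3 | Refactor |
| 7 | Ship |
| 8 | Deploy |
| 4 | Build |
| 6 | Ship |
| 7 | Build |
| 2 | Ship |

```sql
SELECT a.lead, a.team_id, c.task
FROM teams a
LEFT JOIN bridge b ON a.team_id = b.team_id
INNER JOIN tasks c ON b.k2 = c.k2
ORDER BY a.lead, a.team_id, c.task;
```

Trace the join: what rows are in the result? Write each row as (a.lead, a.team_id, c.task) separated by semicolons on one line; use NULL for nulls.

(Ken, 2, Build); (Ken, 2, Ship); (Ken, 2, Ship); (Ken, 6, Deploy); (Nora, 3, Ship)

Joins associate left-to-right: teams LEFT JOIN bridge on team_id gives 7 intermediate row(s).
Then INNER JOIN `tasks c` on k2: keep only rows whose b.k2 appears in c.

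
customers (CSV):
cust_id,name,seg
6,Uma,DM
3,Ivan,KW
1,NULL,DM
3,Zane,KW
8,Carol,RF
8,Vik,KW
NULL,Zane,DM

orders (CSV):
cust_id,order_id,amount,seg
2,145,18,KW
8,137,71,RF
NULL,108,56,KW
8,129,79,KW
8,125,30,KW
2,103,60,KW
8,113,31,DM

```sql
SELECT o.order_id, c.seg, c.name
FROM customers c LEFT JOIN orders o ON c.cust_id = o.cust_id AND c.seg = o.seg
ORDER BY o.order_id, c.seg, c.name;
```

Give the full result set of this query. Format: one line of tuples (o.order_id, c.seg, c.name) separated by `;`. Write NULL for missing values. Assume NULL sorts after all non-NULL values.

(125, KW, Vik); (129, KW, Vik); (137, RF, Carol); (NULL, DM, Uma); (NULL, DM, Zane); (NULL, DM, NULL); (NULL, KW, Ivan); (NULL, KW, Zane)

LEFT JOIN keeps every row from `customers`; unmatched rows get NULL for `orders`'s columns.
Matching on c.cust_id = o.cust_id AND c.seg = o.seg. A NULL in a compared column never satisfies the condition.
- c (cust_id=6, seg=DM) has no partner → padded with NULL.
- c (cust_id=3, seg=KW) has no partner → padded with NULL.
- c (cust_id=1, seg=DM) has no partner → padded with NULL.
- c (cust_id=3, seg=KW) has no partner → padded with NULL.
- c (cust_id=8, seg=RF) pairs with 1 row(s) of o.
- c (cust_id=8, seg=KW) pairs with 2 row(s) of o.
- c (cust_id=NULL, seg=DM) has no partner → padded with NULL.
After projecting and ordering:
o.order_id | c.seg | c.name
125 | KW | Vik
129 | KW | Vik
137 | RF | Carol
NULL | DM | Uma
NULL | DM | Zane
NULL | DM | NULL
NULL | KW | Ivan
NULL | KW | Zane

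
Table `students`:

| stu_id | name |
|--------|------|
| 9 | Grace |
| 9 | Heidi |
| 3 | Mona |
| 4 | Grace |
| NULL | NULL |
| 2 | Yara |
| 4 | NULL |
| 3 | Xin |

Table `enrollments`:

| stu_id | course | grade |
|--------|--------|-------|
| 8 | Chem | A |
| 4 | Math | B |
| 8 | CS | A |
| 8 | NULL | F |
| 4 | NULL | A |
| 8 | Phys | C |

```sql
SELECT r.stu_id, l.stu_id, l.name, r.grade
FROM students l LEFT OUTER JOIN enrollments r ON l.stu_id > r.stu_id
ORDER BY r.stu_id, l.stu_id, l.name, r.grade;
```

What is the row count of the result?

LEFT JOIN keeps every row from `students`; unmatched rows get NULL for `enrollments`'s columns.
Matching on l.stu_id > r.stu_id. A NULL in a compared column never satisfies the condition.
- stu_id=9: 6 matching r row(s), so 6 row(s) emitted.
- stu_id=9: 6 matching r row(s), so 6 row(s) emitted.
- stu_id=3: no r row matches, row kept with r columns NULL.
- stu_id=4: no r row matches, row kept with r columns NULL.
- stu_id=NULL: no r row matches, row kept with r columns NULL.
- stu_id=2: no r row matches, row kept with r columns NULL.
- stu_id=4: no r row matches, row kept with r columns NULL.
- stu_id=3: no r row matches, row kept with r columns NULL.
Total: 12 matched + 6 padded = 18 rows.

18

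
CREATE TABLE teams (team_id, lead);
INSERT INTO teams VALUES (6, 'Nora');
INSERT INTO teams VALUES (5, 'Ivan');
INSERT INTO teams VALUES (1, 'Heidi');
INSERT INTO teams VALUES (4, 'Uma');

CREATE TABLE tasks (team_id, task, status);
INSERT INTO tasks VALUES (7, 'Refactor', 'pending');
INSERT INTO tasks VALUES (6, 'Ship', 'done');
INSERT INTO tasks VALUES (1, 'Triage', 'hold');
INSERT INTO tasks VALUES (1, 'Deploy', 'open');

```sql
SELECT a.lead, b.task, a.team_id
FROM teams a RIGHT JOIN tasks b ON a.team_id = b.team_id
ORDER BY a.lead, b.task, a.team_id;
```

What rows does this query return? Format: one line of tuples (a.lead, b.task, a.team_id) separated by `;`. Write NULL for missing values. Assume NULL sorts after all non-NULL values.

(Heidi, Deploy, 1); (Heidi, Triage, 1); (Nora, Ship, 6); (NULL, Refactor, NULL)

RIGHT JOIN keeps every row from `tasks`; unmatched rows get NULL for `teams`'s columns.
Matching on a.team_id = b.team_id.
Matched pairs: 3; unmatched b rows kept: 1.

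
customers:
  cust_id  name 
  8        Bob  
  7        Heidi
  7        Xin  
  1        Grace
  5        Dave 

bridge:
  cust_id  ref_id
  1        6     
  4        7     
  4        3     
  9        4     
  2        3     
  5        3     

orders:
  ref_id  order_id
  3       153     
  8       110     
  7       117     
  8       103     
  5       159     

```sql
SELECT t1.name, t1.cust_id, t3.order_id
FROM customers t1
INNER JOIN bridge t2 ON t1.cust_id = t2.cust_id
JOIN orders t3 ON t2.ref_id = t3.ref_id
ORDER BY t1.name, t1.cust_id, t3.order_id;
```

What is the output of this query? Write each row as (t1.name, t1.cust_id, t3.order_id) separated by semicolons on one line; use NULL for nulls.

(Dave, 5, 153)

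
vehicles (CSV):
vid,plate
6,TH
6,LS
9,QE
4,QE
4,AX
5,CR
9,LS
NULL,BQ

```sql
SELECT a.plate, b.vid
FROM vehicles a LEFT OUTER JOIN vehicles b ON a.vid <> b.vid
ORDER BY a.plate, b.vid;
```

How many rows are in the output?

LEFT JOIN keeps every row from `vehicles a`; unmatched rows get NULL for `vehicles b`'s columns.
Matching on a.vid <> b.vid. A NULL in a compared column never satisfies the condition.
Matched pairs: 36; unmatched a rows kept: 1.
Total: 36 matched + 1 padded = 37 rows.

37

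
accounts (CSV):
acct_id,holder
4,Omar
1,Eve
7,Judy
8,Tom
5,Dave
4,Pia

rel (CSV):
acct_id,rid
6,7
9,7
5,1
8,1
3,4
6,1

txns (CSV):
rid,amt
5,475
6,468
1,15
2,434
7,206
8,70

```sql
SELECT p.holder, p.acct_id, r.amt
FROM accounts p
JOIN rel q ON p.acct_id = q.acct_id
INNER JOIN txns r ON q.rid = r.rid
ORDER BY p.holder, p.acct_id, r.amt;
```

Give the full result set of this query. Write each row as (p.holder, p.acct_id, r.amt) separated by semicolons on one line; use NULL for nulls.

(Dave, 5, 15); (Tom, 8, 15)

Evaluate left to right. First `accounts p INNER JOIN rel q` on acct_id: 2 row(s).
Then INNER JOIN `txns r` on rid: keep only rows whose q.rid appears in r.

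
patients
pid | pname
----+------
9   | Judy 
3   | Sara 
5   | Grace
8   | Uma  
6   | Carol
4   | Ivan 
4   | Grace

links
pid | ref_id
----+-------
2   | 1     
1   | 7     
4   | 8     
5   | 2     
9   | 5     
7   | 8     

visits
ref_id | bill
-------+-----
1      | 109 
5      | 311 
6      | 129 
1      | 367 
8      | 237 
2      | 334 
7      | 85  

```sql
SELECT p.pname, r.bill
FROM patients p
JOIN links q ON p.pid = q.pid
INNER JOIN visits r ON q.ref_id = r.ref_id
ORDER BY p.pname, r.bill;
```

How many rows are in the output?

Evaluate left to right. First `patients p INNER JOIN links q` on pid: 4 row(s).
Then INNER JOIN `visits r` on ref_id: keep only rows whose q.ref_id appears in r.
Result: 4 row(s).

4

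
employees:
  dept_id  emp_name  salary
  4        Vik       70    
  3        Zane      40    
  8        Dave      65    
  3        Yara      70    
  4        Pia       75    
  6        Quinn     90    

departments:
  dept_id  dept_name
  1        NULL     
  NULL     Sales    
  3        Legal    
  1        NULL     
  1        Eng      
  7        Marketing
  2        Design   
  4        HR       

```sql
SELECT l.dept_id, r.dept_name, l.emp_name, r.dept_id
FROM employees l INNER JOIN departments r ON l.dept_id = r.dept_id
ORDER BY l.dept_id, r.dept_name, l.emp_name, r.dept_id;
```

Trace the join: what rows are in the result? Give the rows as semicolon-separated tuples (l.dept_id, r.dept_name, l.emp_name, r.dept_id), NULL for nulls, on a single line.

INNER JOIN keeps only pairs where the ON condition holds.
Matching on l.dept_id = r.dept_id. A NULL in a compared column never satisfies the condition.
- l (dept_id=4) pairs with 1 row(s) of r.
- l (dept_id=3) pairs with 1 row(s) of r.
- l (dept_id=8) has no partner → excluded.
- l (dept_id=3) pairs with 1 row(s) of r.
- l (dept_id=4) pairs with 1 row(s) of r.
- l (dept_id=6) has no partner → excluded.
After projecting and ordering:
l.dept_id | r.dept_name | l.emp_name | r.dept_id
3 | Legal | Yara | 3
3 | Legal | Zane | 3
4 | HR | Pia | 4
4 | HR | Vik | 4

(3, Legal, Yara, 3); (3, Legal, Zane, 3); (4, HR, Pia, 4); (4, HR, Vik, 4)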